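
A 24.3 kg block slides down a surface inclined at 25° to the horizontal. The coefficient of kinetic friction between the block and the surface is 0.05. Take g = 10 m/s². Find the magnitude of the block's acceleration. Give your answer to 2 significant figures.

3.8 m/s²

Resolving the weight along the incline: the component pulling the block down the slope is mg sin 25° = 24.3 × 10 × 0.4226 = 102.692 N, and the normal force is N = mg cos 25° = 24.3 × 10 × 0.9063 = 220.231 N.
Kinetic friction acts up the slope with magnitude f = μN = 0.05 × 220.231 = 11.012 N.
Net force along the incline is 102.692 − 11.012 = 91.680 N, so a = 91.680 / 24.3 = 3.7728 m/s².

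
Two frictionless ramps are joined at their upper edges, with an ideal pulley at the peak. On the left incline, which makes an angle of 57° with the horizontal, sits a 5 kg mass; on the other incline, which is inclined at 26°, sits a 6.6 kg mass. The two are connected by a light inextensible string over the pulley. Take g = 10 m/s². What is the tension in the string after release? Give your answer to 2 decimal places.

36.33 N

Resolve each weight along its own incline: the 5 kg mass has component 5 × 10 × sin 57° = 41.934 N down its slope, and the 6.6 kg mass has 6.6 × 10 × sin 26° = 28.932 N down its slope.
The 5 kg side's 41.934 N exceeds the other side's 28.932 N, so that mass slides down and the 6.6 kg mass slides up. Taking that direction as positive, Newton's second law for the whole system gives 41.934 − 28.932 = (5 + 6.6) a, so a = 13.002 / 11.6 = 1.1209 m/s².
For the 6.6 kg mass (up-slope positive): T − 28.932 = 6.6 × 1.1209, so T = 36.330 N.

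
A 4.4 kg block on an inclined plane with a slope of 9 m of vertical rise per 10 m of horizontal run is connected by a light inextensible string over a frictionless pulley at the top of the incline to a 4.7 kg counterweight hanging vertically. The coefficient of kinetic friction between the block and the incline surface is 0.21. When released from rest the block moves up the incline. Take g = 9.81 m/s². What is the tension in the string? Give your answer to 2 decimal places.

For the block on the incline: the weight component along the slope is m₁g sin 41.99° = 4.4 × 9.81 × 0.6690 = 28.877 N and the normal force is N = m₁g cos 41.99° = 32.084 N.
Kinetic friction opposes the block's motion up the incline: f = μN = 0.21 × 32.084 = 6.738 N acting down the slope.
Newton's second law for the block (up-slope positive): T − 28.877 − 6.738 = 4.4 a. For the hanging counterweight (downward positive): 4.7 × 9.81 − T = 4.7 a.
Adding the two equations eliminates T: 10.492 = 9.1 a, so a = 1.1530 m/s².
Then from the hanging counterweight's equation, T = 4.7 × (9.81 − 1.1530) = 40.688 N.

40.69 N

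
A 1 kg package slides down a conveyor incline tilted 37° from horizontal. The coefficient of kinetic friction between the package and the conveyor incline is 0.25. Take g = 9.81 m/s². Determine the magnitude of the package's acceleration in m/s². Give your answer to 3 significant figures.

Resolving the weight along the incline: the component pulling the package down the slope is mg sin 37° = 1 × 9.81 × 0.6018 = 5.904 N, and the normal force is N = mg cos 37° = 1 × 9.81 × 0.7986 = 7.834 N.
Kinetic friction acts up the slope with magnitude f = μN = 0.25 × 7.834 = 1.958 N.
Net force along the incline is 5.904 − 1.958 = 3.946 N, so a = 3.946 / 1 = 3.9460 m/s².

3.95 m/s²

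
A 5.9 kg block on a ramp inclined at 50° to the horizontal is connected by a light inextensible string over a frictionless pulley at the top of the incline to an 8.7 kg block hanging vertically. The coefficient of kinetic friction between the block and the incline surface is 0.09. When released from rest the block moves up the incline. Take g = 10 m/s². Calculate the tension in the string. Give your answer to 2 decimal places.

For the block on the incline: the weight component along the slope is m₁g sin 50° = 5.9 × 10 × 0.7660 = 45.194 N and the normal force is N = m₁g cos 50° = 37.924 N.
Kinetic friction opposes the block's motion up the incline: f = μN = 0.09 × 37.924 = 3.413 N acting down the slope.
Newton's second law for the block (up-slope positive): T − 45.194 − 3.413 = 5.9 a. For the hanging block (downward positive): 8.7 × 10 − T = 8.7 a.
Adding the two equations eliminates T: 38.393 = 14.6 a, so a = 2.6297 m/s².
Then from the hanging block's equation, T = 8.7 × (10 − 2.6297) = 64.122 N.

64.12 N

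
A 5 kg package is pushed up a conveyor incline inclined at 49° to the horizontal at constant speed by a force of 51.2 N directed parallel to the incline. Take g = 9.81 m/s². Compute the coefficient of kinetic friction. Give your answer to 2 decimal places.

At constant speed ΣF = 0 along the incline. The applied 51.2 N acts up the slope; the weight component mg sin 49° = 37.019 N and kinetic friction μN both act down the slope.
So 51.2 = 37.019 + μ × 32.180, giving μ = (51.2 − 37.019) / 32.180 = 0.4407.

0.44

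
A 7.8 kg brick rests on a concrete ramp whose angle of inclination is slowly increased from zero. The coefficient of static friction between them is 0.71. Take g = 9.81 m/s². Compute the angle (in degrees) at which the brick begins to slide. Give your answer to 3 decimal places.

At the threshold of sliding, static friction is at its maximum μ_s N and exactly balances the weight component along the incline: mg sin θ = μ_s mg cos θ.
Hence tan θ = μ_s = 0.71, so θ = arctan(0.71) = 35.3748°.

35.375°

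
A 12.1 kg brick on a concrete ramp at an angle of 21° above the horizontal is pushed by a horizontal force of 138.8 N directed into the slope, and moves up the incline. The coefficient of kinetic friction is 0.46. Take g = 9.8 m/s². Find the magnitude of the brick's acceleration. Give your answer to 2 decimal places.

The horizontal push has components F cos 21° = 138.8 × 0.9336 = 129.584 N up the incline and F sin 21° = 138.8 × 0.3584 = 49.746 N pressing into the surface.
The normal force is therefore N = mg cos 21° + F sin 21° = 110.706 + 49.746 = 160.452 N, and kinetic friction down the slope is μN = 0.46 × 160.452 = 73.808 N.
Along the incline: F cos 21° − mg sin 21° − μN = ma, so 129.584 − 42.499 − 73.808 = 12.1 a, giving a = 1.0973 m/s².

1.10 m/s²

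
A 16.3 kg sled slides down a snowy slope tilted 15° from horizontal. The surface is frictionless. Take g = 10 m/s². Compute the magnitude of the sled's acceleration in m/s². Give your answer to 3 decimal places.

2.588 m/s²

Resolving the weight along the incline: the component pulling the sled down the slope is mg sin 15° = 16.3 × 10 × 0.2588 = 42.184 N, and the normal force is N = mg cos 15° = 16.3 × 10 × 0.9659 = 157.442 N.
With no friction the net force along the incline is 42.184 N, so a = g sin 15° = 42.184 / 16.3 = 2.5880 m/s².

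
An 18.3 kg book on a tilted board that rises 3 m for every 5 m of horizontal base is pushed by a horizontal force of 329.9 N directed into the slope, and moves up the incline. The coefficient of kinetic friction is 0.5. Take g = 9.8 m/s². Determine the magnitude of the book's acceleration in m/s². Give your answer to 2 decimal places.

The horizontal push has components F cos 30.96° = 329.9 × 0.8575 = 282.889 N up the incline and F sin 30.96° = 329.9 × 0.5145 = 169.734 N pressing into the surface.
The normal force is therefore N = mg cos 30.96° + F sin 30.96° = 153.784 + 169.734 = 323.518 N, and kinetic friction down the slope is μN = 0.5 × 323.518 = 161.759 N.
Along the incline: F cos 30.96° − mg sin 30.96° − μN = ma, so 282.889 − 92.270 − 161.759 = 18.3 a, giving a = 1.5770 m/s².

1.58 m/s²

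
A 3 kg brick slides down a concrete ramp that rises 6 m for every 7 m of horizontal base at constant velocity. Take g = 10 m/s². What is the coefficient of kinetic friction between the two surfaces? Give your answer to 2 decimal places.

At constant velocity the net force along the incline is zero: mg sin 40.60° = μ mg cos 40.60°.
So μ = tan 40.60° = 0.6508 / 0.7593 = 0.8571.

0.86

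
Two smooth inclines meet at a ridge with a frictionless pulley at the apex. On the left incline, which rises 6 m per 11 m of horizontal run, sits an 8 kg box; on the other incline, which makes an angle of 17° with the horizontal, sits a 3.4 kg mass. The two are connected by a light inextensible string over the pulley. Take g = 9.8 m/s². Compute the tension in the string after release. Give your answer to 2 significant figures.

18 N

Resolve each weight along its own incline: the 8 kg mass has component 8 × 9.8 × sin 28.61° = 37.542 N down its slope, and the 3.4 kg mass has 3.4 × 9.8 × sin 17° = 9.742 N down its slope.
The 8 kg side's 37.542 N exceeds the other side's 9.742 N, so that mass slides down and the 3.4 kg mass slides up. Taking that direction as positive, Newton's second law for the whole system gives 37.542 − 9.742 = (8 + 3.4) a, so a = 27.800 / 11.4 = 2.4386 m/s².
For the 3.4 kg mass (up-slope positive): T − 9.742 = 3.4 × 2.4386, so T = 18.033 N.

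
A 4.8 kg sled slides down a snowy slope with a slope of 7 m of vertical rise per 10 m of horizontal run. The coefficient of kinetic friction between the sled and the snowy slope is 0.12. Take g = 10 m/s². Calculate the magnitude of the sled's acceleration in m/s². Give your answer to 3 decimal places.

4.752 m/s²

Resolving the weight along the incline: the component pulling the sled down the slope is mg sin 34.99° = 4.8 × 10 × 0.5735 = 27.528 N, and the normal force is N = mg cos 34.99° = 4.8 × 10 × 0.8192 = 39.322 N.
Kinetic friction acts up the slope with magnitude f = μN = 0.12 × 39.322 = 4.719 N.
Net force along the incline is 27.528 − 4.719 = 22.809 N, so a = 22.809 / 4.8 = 4.7519 m/s².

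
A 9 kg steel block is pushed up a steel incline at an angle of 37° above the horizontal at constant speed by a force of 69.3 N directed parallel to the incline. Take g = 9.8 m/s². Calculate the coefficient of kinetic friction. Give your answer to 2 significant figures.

At constant speed ΣF = 0 along the incline. The applied 69.3 N acts up the slope; the weight component mg sin 37° = 53.080 N and kinetic friction μN both act down the slope.
So 69.3 = 53.080 + μ × 70.440, giving μ = (69.3 − 53.080) / 70.440 = 0.2303.

0.23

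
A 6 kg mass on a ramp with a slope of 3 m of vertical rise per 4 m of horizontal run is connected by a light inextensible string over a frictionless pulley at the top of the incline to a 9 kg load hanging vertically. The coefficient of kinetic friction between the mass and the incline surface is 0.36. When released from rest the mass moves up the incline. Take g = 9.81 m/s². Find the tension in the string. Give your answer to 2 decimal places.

66.68 N

For the mass on the incline: the weight component along the slope is m₁g sin 36.87° = 6 × 9.81 × 0.6000 = 35.316 N and the normal force is N = m₁g cos 36.87° = 47.088 N.
Kinetic friction opposes the mass's motion up the incline: f = μN = 0.36 × 47.088 = 16.952 N acting down the slope.
Newton's second law for the mass (up-slope positive): T − 35.316 − 16.952 = 6 a. For the hanging load (downward positive): 9 × 9.81 − T = 9 a.
Adding the two equations eliminates T: 36.022 = 15 a, so a = 2.4015 m/s².
Then from the hanging load's equation, T = 9 × (9.81 − 2.4015) = 66.677 N.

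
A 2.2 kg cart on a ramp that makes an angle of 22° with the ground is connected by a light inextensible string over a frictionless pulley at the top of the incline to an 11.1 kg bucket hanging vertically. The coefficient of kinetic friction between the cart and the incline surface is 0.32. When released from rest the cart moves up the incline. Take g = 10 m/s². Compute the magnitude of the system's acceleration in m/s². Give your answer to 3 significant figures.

For the cart on the incline: the weight component along the slope is m₁g sin 22° = 2.2 × 10 × 0.3746 = 8.241 N and the normal force is N = m₁g cos 22° = 20.398 N.
Kinetic friction opposes the cart's motion up the incline: f = μN = 0.32 × 20.398 = 6.527 N acting down the slope.
Newton's second law for the cart (up-slope positive): T − 8.241 − 6.527 = 2.2 a. For the hanging bucket (downward positive): 11.1 × 10 − T = 11.1 a.
Adding the two equations eliminates T: 96.232 = 13.3 a, so a = 7.2355 m/s².

7.24 m/s²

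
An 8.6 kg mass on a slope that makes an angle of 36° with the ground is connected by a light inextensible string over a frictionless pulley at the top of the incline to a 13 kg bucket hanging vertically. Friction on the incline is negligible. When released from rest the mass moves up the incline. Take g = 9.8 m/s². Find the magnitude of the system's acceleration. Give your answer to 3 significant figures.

3.60 m/s²

For the mass on the incline: the weight component along the slope is m₁g sin 36° = 8.6 × 9.8 × 0.5878 = 49.540 N and the normal force is N = m₁g cos 36° = 68.184 N.
Newton's second law for the mass (up-slope positive): T − 49.540 = 8.6 a. For the hanging bucket (downward positive): 13 × 9.8 − T = 13 a.
Adding the two equations eliminates T: 77.860 = 21.6 a, so a = 3.6046 m/s².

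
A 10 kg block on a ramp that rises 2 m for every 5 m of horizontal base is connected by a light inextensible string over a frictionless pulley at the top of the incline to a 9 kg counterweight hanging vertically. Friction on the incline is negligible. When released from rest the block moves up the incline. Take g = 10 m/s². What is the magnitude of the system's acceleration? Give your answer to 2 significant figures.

2.8 m/s²

For the block on the incline: the weight component along the slope is m₁g sin 21.80° = 10 × 10 × 0.3714 = 37.140 N and the normal force is N = m₁g cos 21.80° = 92.848 N.
Newton's second law for the block (up-slope positive): T − 37.140 = 10 a. For the hanging counterweight (downward positive): 9 × 10 − T = 9 a.
Adding the two equations eliminates T: 52.860 = 19 a, so a = 2.7821 m/s².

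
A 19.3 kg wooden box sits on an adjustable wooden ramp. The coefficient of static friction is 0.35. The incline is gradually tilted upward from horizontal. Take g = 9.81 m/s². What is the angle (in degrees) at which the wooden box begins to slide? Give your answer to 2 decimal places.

At the threshold of sliding, static friction is at its maximum μ_s N and exactly balances the weight component along the incline: mg sin θ = μ_s mg cos θ.
Hence tan θ = μ_s = 0.35, so θ = arctan(0.35) = 19.2900°.

19.29°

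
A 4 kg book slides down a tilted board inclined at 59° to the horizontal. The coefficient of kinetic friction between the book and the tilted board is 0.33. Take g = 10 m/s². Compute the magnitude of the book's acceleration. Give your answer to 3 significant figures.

Resolving the weight along the incline: the component pulling the book down the slope is mg sin 59° = 4 × 10 × 0.8572 = 34.288 N, and the normal force is N = mg cos 59° = 4 × 10 × 0.5150 = 20.600 N.
Kinetic friction acts up the slope with magnitude f = μN = 0.33 × 20.600 = 6.798 N.
Net force along the incline is 34.288 − 6.798 = 27.490 N, so a = 27.490 / 4 = 6.8725 m/s².

6.87 m/s²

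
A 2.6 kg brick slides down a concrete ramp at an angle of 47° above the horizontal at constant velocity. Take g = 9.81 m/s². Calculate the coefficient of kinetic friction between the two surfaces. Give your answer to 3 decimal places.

At constant velocity the net force along the incline is zero: mg sin 47° = μ mg cos 47°.
So μ = tan 47° = 0.7314 / 0.6820 = 1.0724.

1.072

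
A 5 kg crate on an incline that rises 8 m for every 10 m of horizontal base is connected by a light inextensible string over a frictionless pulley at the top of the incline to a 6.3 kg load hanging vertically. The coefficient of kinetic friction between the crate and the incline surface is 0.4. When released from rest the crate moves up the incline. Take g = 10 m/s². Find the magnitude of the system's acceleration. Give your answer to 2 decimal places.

For the crate on the incline: the weight component along the slope is m₁g sin 38.66° = 5 × 10 × 0.6247 = 31.235 N and the normal force is N = m₁g cos 38.66° = 39.043 N.
Kinetic friction opposes the crate's motion up the incline: f = μN = 0.4 × 39.043 = 15.617 N acting down the slope.
Newton's second law for the crate (up-slope positive): T − 31.235 − 15.617 = 5 a. For the hanging load (downward positive): 6.3 × 10 − T = 6.3 a.
Adding the two equations eliminates T: 16.148 = 11.3 a, so a = 1.4290 m/s².

1.43 m/s²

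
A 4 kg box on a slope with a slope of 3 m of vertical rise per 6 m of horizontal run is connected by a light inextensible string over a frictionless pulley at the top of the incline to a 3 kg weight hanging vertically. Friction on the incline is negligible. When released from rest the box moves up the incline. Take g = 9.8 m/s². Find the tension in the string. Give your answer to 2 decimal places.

24.31 N

For the box on the incline: the weight component along the slope is m₁g sin 26.57° = 4 × 9.8 × 0.4472 = 17.530 N and the normal force is N = m₁g cos 26.57° = 35.062 N.
Newton's second law for the box (up-slope positive): T − 17.530 = 4 a. For the hanging weight (downward positive): 3 × 9.8 − T = 3 a.
Adding the two equations eliminates T: 11.870 = 7 a, so a = 1.6957 m/s².
Then from the hanging weight's equation, T = 3 × (9.8 − 1.6957) = 24.313 N.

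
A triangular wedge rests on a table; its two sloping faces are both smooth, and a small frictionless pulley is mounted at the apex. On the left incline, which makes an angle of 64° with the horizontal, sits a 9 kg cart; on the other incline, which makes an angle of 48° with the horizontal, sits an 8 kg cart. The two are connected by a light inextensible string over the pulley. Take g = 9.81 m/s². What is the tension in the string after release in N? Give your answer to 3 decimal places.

68.220 N

Resolve each weight along its own incline: the 9 kg mass has component 9 × 9.81 × sin 64° = 79.355 N down its slope, and the 8 kg mass has 8 × 9.81 × sin 48° = 58.322 N down its slope.
The 9 kg side's 79.355 N exceeds the other side's 58.322 N, so that mass slides down and the 8 kg mass slides up. Taking that direction as positive, Newton's second law for the whole system gives 79.355 − 58.322 = (9 + 8) a, so a = 21.033 / 17 = 1.2372 m/s².
For the 8 kg mass (up-slope positive): T − 58.322 = 8 × 1.2372, so T = 68.220 N.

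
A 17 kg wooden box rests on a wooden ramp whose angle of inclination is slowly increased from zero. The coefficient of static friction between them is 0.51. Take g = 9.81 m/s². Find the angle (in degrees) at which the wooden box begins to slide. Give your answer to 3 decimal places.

27.022°

At the threshold of sliding, static friction is at its maximum μ_s N and exactly balances the weight component along the incline: mg sin θ = μ_s mg cos θ.
Hence tan θ = μ_s = 0.51, so θ = arctan(0.51) = 27.0216°.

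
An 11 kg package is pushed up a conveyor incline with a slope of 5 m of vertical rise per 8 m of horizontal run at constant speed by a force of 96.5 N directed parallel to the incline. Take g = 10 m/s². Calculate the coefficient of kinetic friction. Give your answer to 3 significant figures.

At constant speed ΣF = 0 along the incline. The applied 96.5 N acts up the slope; the weight component mg sin 32.01° = 58.300 N and kinetic friction μN both act down the slope.
So 96.5 = 58.300 + μ × 93.280, giving μ = (96.5 − 58.300) / 93.280 = 0.4095.

0.410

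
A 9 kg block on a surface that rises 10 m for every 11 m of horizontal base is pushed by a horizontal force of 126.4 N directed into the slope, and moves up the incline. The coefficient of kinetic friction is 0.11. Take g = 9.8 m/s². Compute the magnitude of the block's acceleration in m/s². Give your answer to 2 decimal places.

The horizontal push has components F cos 42.27° = 126.4 × 0.7399 = 93.523 N up the incline and F sin 42.27° = 126.4 × 0.6727 = 85.029 N pressing into the surface.
The normal force is therefore N = mg cos 42.27° + F sin 42.27° = 65.259 + 85.029 = 150.288 N, and kinetic friction down the slope is μN = 0.11 × 150.288 = 16.532 N.
Along the incline: F cos 42.27° − mg sin 42.27° − μN = ma, so 93.523 − 59.332 − 16.532 = 9 a, giving a = 1.9621 m/s².

1.96 m/s²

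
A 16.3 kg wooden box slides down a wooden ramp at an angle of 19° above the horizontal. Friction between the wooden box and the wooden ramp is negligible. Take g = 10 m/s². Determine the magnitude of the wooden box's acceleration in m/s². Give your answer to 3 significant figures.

3.26 m/s²

Resolving the weight along the incline: the component pulling the wooden box down the slope is mg sin 19° = 16.3 × 10 × 0.3256 = 53.073 N, and the normal force is N = mg cos 19° = 16.3 × 10 × 0.9455 = 154.117 N.
With no friction the net force along the incline is 53.073 N, so a = g sin 19° = 53.073 / 16.3 = 3.2560 m/s².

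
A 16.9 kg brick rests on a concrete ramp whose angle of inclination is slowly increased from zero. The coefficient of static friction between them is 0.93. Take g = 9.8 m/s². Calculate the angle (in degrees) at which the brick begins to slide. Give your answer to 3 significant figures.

42.9°

At the threshold of sliding, static friction is at its maximum μ_s N and exactly balances the weight component along the incline: mg sin θ = μ_s mg cos θ.
Hence tan θ = μ_s = 0.93, so θ = arctan(0.93) = 42.9228°.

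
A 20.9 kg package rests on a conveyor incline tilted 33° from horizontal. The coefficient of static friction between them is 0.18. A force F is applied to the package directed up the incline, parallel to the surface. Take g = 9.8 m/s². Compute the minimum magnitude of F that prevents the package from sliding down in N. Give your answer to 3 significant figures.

80.6 N

The normal force is N = mg cos 33° = 171.777 N. With F at its minimum the package is on the verge of sliding down, so static friction is at its maximum μ_s N = 0.18 × 171.777 = 30.920 N and acts up the slope.
Equilibrium along the incline: F + μ_s N = mg sin 33°, so F = 111.553 − 30.920 = 80.633 N.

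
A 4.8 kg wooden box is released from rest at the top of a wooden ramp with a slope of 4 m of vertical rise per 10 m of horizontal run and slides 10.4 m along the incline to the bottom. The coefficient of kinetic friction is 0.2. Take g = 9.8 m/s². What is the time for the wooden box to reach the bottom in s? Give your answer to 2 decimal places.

The weight component along the incline is mg sin 21.80° = 17.470 N and the normal force is N = mg cos 21.80° = 43.676 N.
Friction up the slope is f = μN = 0.2 × 43.676 = 8.735 N, so the net downslope force is 17.470 − 8.735 = 8.735 N and a = 8.735 / 4.8 = 1.8198 m/s².
Starting from rest, L = ½at², so t = √(2L/a) = √(2 × 10.4 / 1.8198) = 3.3808 s.

3.38 s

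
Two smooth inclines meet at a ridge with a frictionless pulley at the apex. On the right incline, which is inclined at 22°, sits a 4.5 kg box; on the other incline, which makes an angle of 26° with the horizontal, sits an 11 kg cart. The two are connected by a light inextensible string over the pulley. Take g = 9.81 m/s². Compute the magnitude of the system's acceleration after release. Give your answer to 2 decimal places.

1.99 m/s²

Resolve each weight along its own incline: the 4.5 kg mass has component 4.5 × 9.81 × sin 22° = 16.537 N down its slope, and the 11 kg mass has 11 × 9.81 × sin 26° = 47.305 N down its slope.
The 11 kg side's 47.305 N exceeds the other side's 16.537 N, so that mass slides down and the 4.5 kg mass slides up. Taking that direction as positive, Newton's second law for the whole system gives 47.305 − 16.537 = (4.5 + 11) a, so a = 30.768 / 15.5 = 1.9850 m/s².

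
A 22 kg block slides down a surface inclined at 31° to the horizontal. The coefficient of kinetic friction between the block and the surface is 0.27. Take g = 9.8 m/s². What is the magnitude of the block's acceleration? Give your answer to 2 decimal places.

2.78 m/s²

Resolving the weight along the incline: the component pulling the block down the slope is mg sin 31° = 22 × 9.8 × 0.5150 = 111.034 N, and the normal force is N = mg cos 31° = 22 × 9.8 × 0.8572 = 184.812 N.
Kinetic friction acts up the slope with magnitude f = μN = 0.27 × 184.812 = 49.899 N.
Net force along the incline is 111.034 − 49.899 = 61.135 N, so a = 61.135 / 22 = 2.7789 m/s².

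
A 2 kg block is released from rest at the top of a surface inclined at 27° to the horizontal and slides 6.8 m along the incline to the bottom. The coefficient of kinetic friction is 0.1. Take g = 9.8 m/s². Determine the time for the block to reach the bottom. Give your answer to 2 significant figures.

2.0 s

The weight component along the incline is mg sin 27° = 8.898 N and the normal force is N = mg cos 27° = 17.464 N.
Friction up the slope is f = μN = 0.1 × 17.464 = 1.746 N, so the net downslope force is 8.898 − 1.746 = 7.152 N and a = 7.152 / 2 = 3.5760 m/s².
Starting from rest, L = ½at², so t = √(2L/a) = √(2 × 6.8 / 3.5760) = 1.9502 s.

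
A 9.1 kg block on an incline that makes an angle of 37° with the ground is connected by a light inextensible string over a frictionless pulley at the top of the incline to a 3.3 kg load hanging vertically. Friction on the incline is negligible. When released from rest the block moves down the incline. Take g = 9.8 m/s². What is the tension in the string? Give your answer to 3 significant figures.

For the block on the incline: the weight component along the slope is m₁g sin 37° = 9.1 × 9.8 × 0.6018 = 53.669 N and the normal force is N = m₁g cos 37° = 71.222 N.
Newton's second law for the block (down-slope positive): 53.669 − T = 9.1 a. For the hanging load (upward positive): T − 3.3 × 9.8 = 3.3 a.
Adding the two equations eliminates T: 21.329 = 12.4 a, so a = 1.7201 m/s².
Then from the hanging load's equation, T = 3.3 × (9.8 + 1.7201) = 38.016 N.

38.0 N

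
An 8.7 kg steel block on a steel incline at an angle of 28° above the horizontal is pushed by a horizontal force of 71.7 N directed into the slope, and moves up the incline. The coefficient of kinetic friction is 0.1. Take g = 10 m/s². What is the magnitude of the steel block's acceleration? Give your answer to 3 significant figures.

1.31 m/s²

The horizontal push has components F cos 28° = 71.7 × 0.8829 = 63.304 N up the incline and F sin 28° = 71.7 × 0.4695 = 33.663 N pressing into the surface.
The normal force is therefore N = mg cos 28° + F sin 28° = 76.812 + 33.663 = 110.475 N, and kinetic friction down the slope is μN = 0.1 × 110.475 = 11.047 N.
Along the incline: F cos 28° − mg sin 28° − μN = ma, so 63.304 − 40.846 − 11.047 = 8.7 a, giving a = 1.3116 m/s².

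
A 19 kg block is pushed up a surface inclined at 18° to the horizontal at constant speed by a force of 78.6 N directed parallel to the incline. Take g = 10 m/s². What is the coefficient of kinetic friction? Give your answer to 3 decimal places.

At constant speed ΣF = 0 along the incline. The applied 78.6 N acts up the slope; the weight component mg sin 18° = 58.713 N and kinetic friction μN both act down the slope.
So 78.6 = 58.713 + μ × 180.701, giving μ = (78.6 − 58.713) / 180.701 = 0.1101.

0.110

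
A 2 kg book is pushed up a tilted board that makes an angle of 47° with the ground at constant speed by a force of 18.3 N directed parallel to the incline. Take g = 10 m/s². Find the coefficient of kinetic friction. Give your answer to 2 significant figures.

At constant speed ΣF = 0 along the incline. The applied 18.3 N acts up the slope; the weight component mg sin 47° = 14.627 N and kinetic friction μN both act down the slope.
So 18.3 = 14.627 + μ × 13.640, giving μ = (18.3 − 14.627) / 13.640 = 0.2693.

0.27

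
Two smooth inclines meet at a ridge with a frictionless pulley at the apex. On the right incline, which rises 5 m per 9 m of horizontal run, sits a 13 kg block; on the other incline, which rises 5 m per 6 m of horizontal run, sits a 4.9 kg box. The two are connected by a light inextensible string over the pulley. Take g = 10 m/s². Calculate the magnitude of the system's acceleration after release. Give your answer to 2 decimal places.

Resolve each weight along its own incline: the 13 kg mass has component 13 × 10 × sin 29.05° = 63.134 N down its slope, and the 4.9 kg mass has 4.9 × 10 × sin 39.81° = 31.369 N down its slope.
The 13 kg side's 63.134 N exceeds the other side's 31.369 N, so that mass slides down and the 4.9 kg mass slides up. Taking that direction as positive, Newton's second law for the whole system gives 63.134 − 31.369 = (13 + 4.9) a, so a = 31.765 / 17.9 = 1.7746 m/s².

1.77 m/s²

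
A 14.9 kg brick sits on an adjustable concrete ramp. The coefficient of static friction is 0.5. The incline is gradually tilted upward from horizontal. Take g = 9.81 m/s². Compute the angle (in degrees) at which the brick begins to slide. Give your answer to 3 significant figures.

At the threshold of sliding, static friction is at its maximum μ_s N and exactly balances the weight component along the incline: mg sin θ = μ_s mg cos θ.
Hence tan θ = μ_s = 0.5, so θ = arctan(0.5) = 26.5651°.

26.6°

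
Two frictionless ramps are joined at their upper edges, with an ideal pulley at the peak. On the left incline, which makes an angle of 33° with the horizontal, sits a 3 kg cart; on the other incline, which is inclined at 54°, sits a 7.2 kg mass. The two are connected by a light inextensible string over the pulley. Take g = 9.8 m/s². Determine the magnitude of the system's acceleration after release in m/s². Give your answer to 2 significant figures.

Resolve each weight along its own incline: the 3 kg mass has component 3 × 9.8 × sin 33° = 16.012 N down its slope, and the 7.2 kg mass has 7.2 × 9.8 × sin 54° = 57.084 N down its slope.
The 7.2 kg side's 57.084 N exceeds the other side's 16.012 N, so that mass slides down and the 3 kg mass slides up. Taking that direction as positive, Newton's second law for the whole system gives 57.084 − 16.012 = (3 + 7.2) a, so a = 41.072 / 10.2 = 4.0267 m/s².

4.0 m/s²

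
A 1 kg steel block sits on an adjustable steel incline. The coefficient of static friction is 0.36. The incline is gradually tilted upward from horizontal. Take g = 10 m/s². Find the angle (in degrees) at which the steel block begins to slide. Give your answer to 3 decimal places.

At the threshold of sliding, static friction is at its maximum μ_s N and exactly balances the weight component along the incline: mg sin θ = μ_s mg cos θ.
Hence tan θ = μ_s = 0.36, so θ = arctan(0.36) = 19.7989°.

19.799°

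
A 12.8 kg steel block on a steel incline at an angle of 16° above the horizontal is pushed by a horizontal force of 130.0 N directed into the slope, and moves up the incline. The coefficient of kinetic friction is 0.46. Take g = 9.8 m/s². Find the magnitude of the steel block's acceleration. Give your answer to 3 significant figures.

1.44 m/s²

The horizontal push has components F cos 16° = 130.0 × 0.9613 = 124.969 N up the incline and F sin 16° = 130.0 × 0.2756 = 35.828 N pressing into the surface.
The normal force is therefore N = mg cos 16° + F sin 16° = 120.585 + 35.828 = 156.413 N, and kinetic friction down the slope is μN = 0.46 × 156.413 = 71.950 N.
Along the incline: F cos 16° − mg sin 16° − μN = ma, so 124.969 − 34.571 − 71.950 = 12.8 a, giving a = 1.4412 m/s².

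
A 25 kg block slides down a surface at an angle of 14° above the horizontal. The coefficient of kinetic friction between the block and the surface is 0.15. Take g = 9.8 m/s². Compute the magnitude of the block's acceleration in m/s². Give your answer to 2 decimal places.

0.94 m/s²

Resolving the weight along the incline: the component pulling the block down the slope is mg sin 14° = 25 × 9.8 × 0.2419 = 59.266 N, and the normal force is N = mg cos 14° = 25 × 9.8 × 0.9703 = 237.724 N.
Kinetic friction acts up the slope with magnitude f = μN = 0.15 × 237.724 = 35.659 N.
Net force along the incline is 59.266 − 35.659 = 23.607 N, so a = 23.607 / 25 = 0.9443 m/s².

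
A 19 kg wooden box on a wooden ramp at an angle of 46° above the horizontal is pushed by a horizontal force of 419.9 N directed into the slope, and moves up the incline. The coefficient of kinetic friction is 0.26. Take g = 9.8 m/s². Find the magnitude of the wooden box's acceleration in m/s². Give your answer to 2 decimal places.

2.40 m/s²

The horizontal push has components F cos 46° = 419.9 × 0.6947 = 291.705 N up the incline and F sin 46° = 419.9 × 0.7193 = 302.034 N pressing into the surface.
The normal force is therefore N = mg cos 46° + F sin 46° = 129.353 + 302.034 = 431.387 N, and kinetic friction down the slope is μN = 0.26 × 431.387 = 112.161 N.
Along the incline: F cos 46° − mg sin 46° − μN = ma, so 291.705 − 133.934 − 112.161 = 19 a, giving a = 2.4005 m/s².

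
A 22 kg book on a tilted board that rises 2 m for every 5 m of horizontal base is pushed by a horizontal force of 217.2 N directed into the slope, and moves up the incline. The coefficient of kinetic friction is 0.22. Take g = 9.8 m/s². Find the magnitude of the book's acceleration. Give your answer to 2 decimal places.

The horizontal push has components F cos 21.80° = 217.2 × 0.9285 = 201.670 N up the incline and F sin 21.80° = 217.2 × 0.3714 = 80.668 N pressing into the surface.
The normal force is therefore N = mg cos 21.80° + F sin 21.80° = 200.185 + 80.668 = 280.853 N, and kinetic friction down the slope is μN = 0.22 × 280.853 = 61.788 N.
Along the incline: F cos 21.80° − mg sin 21.80° − μN = ma, so 201.670 − 80.074 − 61.788 = 22 a, giving a = 2.7185 m/s².

2.72 m/s²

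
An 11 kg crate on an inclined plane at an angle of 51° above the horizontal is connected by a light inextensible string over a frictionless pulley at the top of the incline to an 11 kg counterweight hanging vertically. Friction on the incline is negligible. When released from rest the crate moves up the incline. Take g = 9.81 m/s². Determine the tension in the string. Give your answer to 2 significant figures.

96 N

For the crate on the incline: the weight component along the slope is m₁g sin 51° = 11 × 9.81 × 0.7771 = 83.857 N and the normal force is N = m₁g cos 51° = 67.910 N.
Newton's second law for the crate (up-slope positive): T − 83.857 = 11 a. For the hanging counterweight (downward positive): 11 × 9.81 − T = 11 a.
Adding the two equations eliminates T: 24.053 = 22 a, so a = 1.0933 m/s².
Then from the hanging counterweight's equation, T = 11 × (9.81 − 1.0933) = 95.884 N.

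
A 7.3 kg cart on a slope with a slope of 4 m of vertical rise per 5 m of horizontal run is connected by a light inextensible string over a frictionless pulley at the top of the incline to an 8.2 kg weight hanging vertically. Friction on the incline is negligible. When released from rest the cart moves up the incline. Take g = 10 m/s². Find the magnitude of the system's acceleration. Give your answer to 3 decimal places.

2.348 m/s²

For the cart on the incline: the weight component along the slope is m₁g sin 38.66° = 7.3 × 10 × 0.6247 = 45.603 N and the normal force is N = m₁g cos 38.66° = 57.003 N.
Newton's second law for the cart (up-slope positive): T − 45.603 = 7.3 a. For the hanging weight (downward positive): 8.2 × 10 − T = 8.2 a.
Adding the two equations eliminates T: 36.397 = 15.5 a, so a = 2.3482 m/s².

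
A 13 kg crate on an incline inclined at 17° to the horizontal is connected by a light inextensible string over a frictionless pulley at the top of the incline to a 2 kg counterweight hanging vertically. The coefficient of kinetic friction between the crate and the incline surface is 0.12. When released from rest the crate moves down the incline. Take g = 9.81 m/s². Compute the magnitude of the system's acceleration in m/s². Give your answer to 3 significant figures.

For the crate on the incline: the weight component along the slope is m₁g sin 17° = 13 × 9.81 × 0.2924 = 37.290 N and the normal force is N = m₁g cos 17° = 121.958 N.
Kinetic friction opposes the crate's motion down the incline: f = μN = 0.12 × 121.958 = 14.635 N acting up the slope.
Newton's second law for the crate (down-slope positive): 37.290 − 14.635 − T = 13 a. For the hanging counterweight (upward positive): T − 2 × 9.81 = 2 a.
Adding the two equations eliminates T: 3.035 = 15 a, so a = 0.2023 m/s².

0.202 m/s²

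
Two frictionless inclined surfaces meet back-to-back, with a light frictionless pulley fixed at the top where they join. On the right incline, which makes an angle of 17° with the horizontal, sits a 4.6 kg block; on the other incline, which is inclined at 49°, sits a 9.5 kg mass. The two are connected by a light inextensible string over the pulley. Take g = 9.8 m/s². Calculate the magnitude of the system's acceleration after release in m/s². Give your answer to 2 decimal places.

4.05 m/s²

Resolve each weight along its own incline: the 4.6 kg mass has component 4.6 × 9.8 × sin 17° = 13.180 N down its slope, and the 9.5 kg mass has 9.5 × 9.8 × sin 49° = 70.263 N down its slope.
The 9.5 kg side's 70.263 N exceeds the other side's 13.180 N, so that mass slides down and the 4.6 kg mass slides up. Taking that direction as positive, Newton's second law for the whole system gives 70.263 − 13.180 = (4.6 + 9.5) a, so a = 57.083 / 14.1 = 4.0484 m/s².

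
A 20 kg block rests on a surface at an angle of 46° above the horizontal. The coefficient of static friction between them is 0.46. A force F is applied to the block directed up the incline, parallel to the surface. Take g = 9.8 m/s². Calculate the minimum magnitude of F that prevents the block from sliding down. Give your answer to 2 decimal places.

The normal force is N = mg cos 46° = 136.153 N. With F at its minimum the block is on the verge of sliding down, so static friction is at its maximum μ_s N = 0.46 × 136.153 = 62.630 N and acts up the slope.
Equilibrium along the incline: F + μ_s N = mg sin 46°, so F = 140.991 − 62.630 = 78.361 N.

78.36 N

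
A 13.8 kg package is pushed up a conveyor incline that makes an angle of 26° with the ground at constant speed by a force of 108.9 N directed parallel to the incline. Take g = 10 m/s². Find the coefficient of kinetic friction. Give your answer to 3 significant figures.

At constant speed ΣF = 0 along the incline. The applied 108.9 N acts up the slope; the weight component mg sin 26° = 60.495 N and kinetic friction μN both act down the slope.
So 108.9 = 60.495 + μ × 124.034, giving μ = (108.9 − 60.495) / 124.034 = 0.3903.

0.390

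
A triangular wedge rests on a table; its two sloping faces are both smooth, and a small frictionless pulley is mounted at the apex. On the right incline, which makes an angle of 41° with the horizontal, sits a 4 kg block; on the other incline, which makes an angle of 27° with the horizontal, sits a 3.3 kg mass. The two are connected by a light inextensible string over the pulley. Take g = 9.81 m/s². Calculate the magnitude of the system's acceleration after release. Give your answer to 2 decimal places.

1.51 m/s²

Resolve each weight along its own incline: the 4 kg mass has component 4 × 9.81 × sin 41° = 25.744 N down its slope, and the 3.3 kg mass has 3.3 × 9.81 × sin 27° = 14.697 N down its slope.
The 4 kg side's 25.744 N exceeds the other side's 14.697 N, so that mass slides down and the 3.3 kg mass slides up. Taking that direction as positive, Newton's second law for the whole system gives 25.744 − 14.697 = (4 + 3.3) a, so a = 11.047 / 7.3 = 1.5133 m/s².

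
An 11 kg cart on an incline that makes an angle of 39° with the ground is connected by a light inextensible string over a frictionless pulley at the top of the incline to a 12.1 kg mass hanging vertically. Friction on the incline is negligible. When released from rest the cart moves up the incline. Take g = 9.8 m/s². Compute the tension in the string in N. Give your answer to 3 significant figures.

92.0 N

For the cart on the incline: the weight component along the slope is m₁g sin 39° = 11 × 9.8 × 0.6293 = 67.839 N and the normal force is N = m₁g cos 39° = 83.776 N.
Newton's second law for the cart (up-slope positive): T − 67.839 = 11 a. For the hanging mass (downward positive): 12.1 × 9.8 − T = 12.1 a.
Adding the two equations eliminates T: 50.741 = 23.1 a, so a = 2.1966 m/s².
Then from the hanging mass's equation, T = 12.1 × (9.8 − 2.1966) = 92.001 N.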